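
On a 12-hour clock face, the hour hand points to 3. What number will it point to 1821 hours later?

1821 mod 12 = 9 (since 151·12 = 1812).
3 + 9 → 12 on a 12-hour dial.

12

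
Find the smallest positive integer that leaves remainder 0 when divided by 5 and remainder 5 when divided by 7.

5

Since 7·3 ≡ 1 (mod 5), take x = 5 + 7·((0−5)·3 mod 5) = 5 + 7·0 = 5.
Check: 5 mod 5 = 0, 5 mod 7 = 5.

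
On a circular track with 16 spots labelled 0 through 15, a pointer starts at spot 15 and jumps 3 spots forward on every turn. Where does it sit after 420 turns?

11

420·3 = 1260.
Dividing 1260 by 16 gives quotient 78 and remainder 12.
(15 + 12) mod 16 = 11.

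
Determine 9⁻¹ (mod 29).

13

29 = 3·9 + 2
9 = 4·2 + 1
2 = 2·1 + 0
Back-substituting gives 9·13 ≡ 1 (mod 29).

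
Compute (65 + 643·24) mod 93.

643·24 = 15432.
Dividing 15432 by 93 gives quotient 165 and remainder 87.
(65 + 87) mod 93 = 59.

59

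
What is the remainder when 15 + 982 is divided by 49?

17

982 mod 49 = 2 (since 20·49 = 980).
(15 + 2) mod 49 = 17.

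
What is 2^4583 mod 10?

The units digit of 2^n cycles with period 4: 2, 4, 8, 6, …
4583 mod 4 = 3, so the last digit matches 2^3 = 8.

8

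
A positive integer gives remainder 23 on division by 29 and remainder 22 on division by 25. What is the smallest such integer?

x ≡ 22 (mod 25) gives x ∈ {22, 47, 72, 97, 122, 147, 172, 197}.
The first of these with x mod 29 = 23 is 197.

197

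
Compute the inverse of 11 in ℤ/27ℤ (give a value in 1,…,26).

27 = 2·11 + 5
11 = 2·5 + 1
5 = 5·1 + 0
Back-substituting gives 11·5 ≡ 1 (mod 27).

5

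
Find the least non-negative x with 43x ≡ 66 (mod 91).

The inverse of 43 mod 91 is 36 (since 43·36 = 1548 ≡ 1).
So x ≡ 36·66 = 2376 ≡ 10 (mod 91).

10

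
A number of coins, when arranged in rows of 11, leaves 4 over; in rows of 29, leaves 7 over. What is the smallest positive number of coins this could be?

268

Since 29·8 ≡ 1 (mod 11), take x = 7 + 29·((4−7)·8 mod 11) = 7 + 29·9 = 268.
Check: 268 mod 11 = 4, 268 mod 29 = 7.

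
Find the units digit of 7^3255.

3

Powers of 7 mod 10 repeat with period 4: 7, 9, 3, 1.
3255 leaves remainder 3 on division by 4, so 7^3255 ends in 3.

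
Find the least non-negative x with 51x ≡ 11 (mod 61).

5

The inverse of 51 mod 61 is 6 (since 51·6 = 306 ≡ 1).
Multiplying both sides by 6: x ≡ 6·11 = 66 ≡ 5 (mod 61).
Check: 51·5 = 255 = 4·61 + 11.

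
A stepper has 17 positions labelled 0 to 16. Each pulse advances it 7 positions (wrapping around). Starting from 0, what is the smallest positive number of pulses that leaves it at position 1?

5

17 = 2·7 + 3
7 = 2·3 + 1
3 = 3·1 + 0
Back-substituting gives 7·5 ≡ 1 (mod 17).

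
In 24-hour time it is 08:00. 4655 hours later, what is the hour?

7

4655 mod 24 = 23 (since 193·24 = 4632).
(8 + 23) mod 24 = 7.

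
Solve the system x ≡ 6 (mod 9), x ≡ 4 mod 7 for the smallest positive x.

x ≡ 4 (mod 7) gives x ∈ {4, 11, 18, 25, 32, 39, 46, 53, …}.
The first of these with x mod 9 = 6 is 60.

60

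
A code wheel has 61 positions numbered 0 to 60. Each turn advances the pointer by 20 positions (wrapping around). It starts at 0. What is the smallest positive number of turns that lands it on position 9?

34

20⁻¹ ≡ 58 (mod 61) because 20·58 = 1160 = 19·61 + 1.
So x ≡ 58·9 = 522 ≡ 34 (mod 61).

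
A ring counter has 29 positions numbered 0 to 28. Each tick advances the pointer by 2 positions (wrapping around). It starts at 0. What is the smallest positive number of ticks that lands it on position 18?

9

2⁻¹ ≡ 15 (mod 29) because 2·15 = 30 = 1·29 + 1.
So x ≡ 15·18 = 270 ≡ 9 (mod 29).
Check: 2·9 = 18 = 0·29 + 18.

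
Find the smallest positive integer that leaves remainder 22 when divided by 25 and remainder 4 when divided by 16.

x ≡ 4 (mod 16) gives x ∈ {4, 20, 36, 52, 68, 84, 100, 116, …}.
The first of these with x mod 25 = 22 is 372.

372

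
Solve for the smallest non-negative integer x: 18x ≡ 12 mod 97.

18⁻¹ ≡ 27 (mod 97) because 18·27 = 486 = 5·97 + 1.
So x ≡ 27·12 = 324 ≡ 33 (mod 97).

33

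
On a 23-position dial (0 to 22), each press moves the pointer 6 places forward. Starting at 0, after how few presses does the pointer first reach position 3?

12

The inverse of 6 mod 23 is 4 (since 6·4 = 24 ≡ 1).
Multiplying both sides by 4: x ≡ 4·3 = 12 ≡ 12 (mod 23).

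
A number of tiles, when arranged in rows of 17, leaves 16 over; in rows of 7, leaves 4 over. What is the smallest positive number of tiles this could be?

x ≡ 4 (mod 7) gives x ∈ {4, 11, 18, 25, 32, 39, 46, 53, …}.
The first of these with x mod 17 = 16 is 67.

67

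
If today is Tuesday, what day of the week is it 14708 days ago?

14708 mod 7 = 1 (since 2101·7 = 14707).
Tuesday − 1 day → Monday.

Monday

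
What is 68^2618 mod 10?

Last digits of 8^n: 8, 4, 2, 6 (period 4).
2618 mod 4 = 2, so the last digit matches 8^2 = 4.

4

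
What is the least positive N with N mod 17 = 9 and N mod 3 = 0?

x ≡ 0 (mod 3) gives x ∈ {0, 3, 6, 9}.
The first of these with x mod 17 = 9 is 9.

9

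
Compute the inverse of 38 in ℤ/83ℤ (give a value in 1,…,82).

59

38·59 = 2242 = 27·83 + 1, so 38⁻¹ ≡ 59 (mod 83).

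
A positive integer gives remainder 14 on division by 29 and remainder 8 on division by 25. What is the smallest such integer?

333

Since 25·7 ≡ 1 (mod 29), take x = 8 + 25·((14−8)·7 mod 29) = 8 + 25·13 = 333.
Check: 333 mod 29 = 14, 333 mod 25 = 8.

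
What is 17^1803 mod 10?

Powers of 7 mod 10 repeat with period 4: 7, 9, 3, 1.
1803 mod 4 = 3, so the last digit matches 7^3 = 3.

3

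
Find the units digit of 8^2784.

6

Last digits of 8^n: 8, 4, 2, 6 (period 4).
2784 mod 4 = 0, so the last digit matches 8^4 = 6.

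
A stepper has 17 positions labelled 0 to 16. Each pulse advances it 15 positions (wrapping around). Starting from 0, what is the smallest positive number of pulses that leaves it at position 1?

15·8 = 120 = 7·17 + 1, so 15⁻¹ ≡ 8 (mod 17).

8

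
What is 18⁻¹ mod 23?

23 = 1·18 + 5
18 = 3·5 + 3
5 = 1·3 + 2
3 = 1·2 + 1
2 = 2·1 + 0
Back-substituting gives 18·9 ≡ 1 (mod 23).

9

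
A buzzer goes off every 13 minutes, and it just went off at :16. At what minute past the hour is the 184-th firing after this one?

184·13 = 2392.
2392 = 39·60 + 52, so 2392 mod 60 = 52.
(16 + 52) mod 60 = 8.

8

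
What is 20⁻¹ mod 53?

20·8 = 160 = 3·53 + 1, so 20⁻¹ ≡ 8 (mod 53).

8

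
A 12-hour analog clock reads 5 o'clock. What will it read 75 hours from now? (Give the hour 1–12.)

Dividing 75 by 12 gives quotient 6 and remainder 3.
5 + 3 → 8 on a 12-hour dial.

8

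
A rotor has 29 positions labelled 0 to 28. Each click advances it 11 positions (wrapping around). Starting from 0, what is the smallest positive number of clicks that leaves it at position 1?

29 = 2·11 + 7
11 = 1·7 + 4
7 = 1·4 + 3
4 = 1·3 + 1
3 = 3·1 + 0
Back-substituting gives 11·8 ≡ 1 (mod 29).

8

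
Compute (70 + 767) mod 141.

132

Dividing 767 by 141 gives quotient 5 and remainder 62.
(70 + 62) mod 141 = 132.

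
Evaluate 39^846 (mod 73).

46

By repeated squaring mod 73: 39^1≡39, 39^2≡61, 39^4≡71, 39^8≡4, 39^16≡16, 39^32≡37, 39^64≡55, 39^128≡32, 39^256≡2, 39^512≡4.
846 = 2 + 4 + 8 + 64 + 256 + 512, so 39^846 ≡ 61·71·4·55·2·4 ≡ 46 (mod 73).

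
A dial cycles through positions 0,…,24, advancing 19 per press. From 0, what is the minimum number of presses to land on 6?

The inverse of 19 mod 25 is 4 (since 19·4 = 76 ≡ 1).
Multiplying both sides by 4: x ≡ 4·6 = 24 ≡ 24 (mod 25).

24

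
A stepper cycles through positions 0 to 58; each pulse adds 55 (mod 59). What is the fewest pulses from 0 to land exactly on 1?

44

59 = 1·55 + 4
55 = 13·4 + 3
4 = 1·3 + 1
3 = 3·1 + 0
Back-substituting gives 55·44 ≡ 1 (mod 59).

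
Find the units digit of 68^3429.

Powers of 8 mod 10 repeat with period 4: 8, 4, 2, 6.
3429 leaves remainder 1 on division by 4, so 68^3429 ends in 8.

8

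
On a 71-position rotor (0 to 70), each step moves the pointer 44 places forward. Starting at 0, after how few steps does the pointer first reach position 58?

44⁻¹ ≡ 21 (mod 71) because 44·21 = 924 = 13·71 + 1.
Multiplying both sides by 21: x ≡ 21·58 = 1218 ≡ 11 (mod 71).
Check: 44·11 = 484 = 6·71 + 58.

11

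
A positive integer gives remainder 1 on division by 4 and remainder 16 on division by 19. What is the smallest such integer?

73

Since 19·3 ≡ 1 (mod 4), take x = 16 + 19·((1−16)·3 mod 4) = 16 + 19·3 = 73.
Check: 73 mod 4 = 1, 73 mod 19 = 16.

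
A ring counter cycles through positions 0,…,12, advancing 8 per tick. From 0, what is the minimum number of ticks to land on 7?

8⁻¹ ≡ 5 (mod 13) because 8·5 = 40 = 3·13 + 1.
Multiplying both sides by 5: x ≡ 5·7 = 35 ≡ 9 (mod 13).

9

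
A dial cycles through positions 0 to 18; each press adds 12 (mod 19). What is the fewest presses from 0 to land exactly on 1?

8

19 = 1·12 + 7
12 = 1·7 + 5
7 = 1·5 + 2
5 = 2·2 + 1
2 = 2·1 + 0
Back-substituting gives 12·8 ≡ 1 (mod 19).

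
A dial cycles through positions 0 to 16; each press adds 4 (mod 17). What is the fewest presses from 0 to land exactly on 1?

13

4·13 = 52 = 3·17 + 1, so 4⁻¹ ≡ 13 (mod 17).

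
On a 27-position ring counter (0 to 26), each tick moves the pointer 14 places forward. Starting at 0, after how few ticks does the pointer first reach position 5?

10

The inverse of 14 mod 27 is 2 (since 14·2 = 28 ≡ 1).
So x ≡ 2·5 = 10 ≡ 10 (mod 27).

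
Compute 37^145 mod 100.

Successive squares of 37 mod 100: 37^1≡37, 37^2≡69, 37^4≡61, 37^8≡21, 37^16≡41, 37^32≡81, 37^64≡61, 37^128≡21.
145 = 1 + 16 + 128, so 37^145 ≡ 37·41·21 ≡ 57 (mod 100).

57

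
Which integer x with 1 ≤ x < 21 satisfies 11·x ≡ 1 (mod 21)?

21 = 1·11 + 10
11 = 1·10 + 1
10 = 10·1 + 0
Back-substituting gives 11·2 ≡ 1 (mod 21).

2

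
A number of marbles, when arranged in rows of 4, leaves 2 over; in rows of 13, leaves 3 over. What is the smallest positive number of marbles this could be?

42

x ≡ 2 (mod 4) gives x ∈ {2, 6, 10, 14, 18, 22, 26, 30, …}.
The first of these with x mod 13 = 3 is 42.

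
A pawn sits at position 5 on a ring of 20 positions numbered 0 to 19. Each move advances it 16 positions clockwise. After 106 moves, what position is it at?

1

106·16 = 1696.
Dividing 1696 by 20 gives quotient 84 and remainder 16.
(5 + 16) mod 20 = 1.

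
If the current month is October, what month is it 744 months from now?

October

Dividing 744 by 12 gives quotient 62 and remainder 0.
October + 0 months → October.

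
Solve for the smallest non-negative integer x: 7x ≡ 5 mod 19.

17

The inverse of 7 mod 19 is 11 (since 7·11 = 77 ≡ 1).
So x ≡ 11·5 = 55 ≡ 17 (mod 19).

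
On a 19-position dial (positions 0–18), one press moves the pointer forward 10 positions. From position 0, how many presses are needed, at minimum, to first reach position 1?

10·2 = 20 = 1·19 + 1, so 10⁻¹ ≡ 2 (mod 19).

2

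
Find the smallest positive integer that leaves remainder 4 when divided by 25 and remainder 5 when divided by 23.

x ≡ 5 (mod 23) gives x ∈ {5, 28, 51, 74, 97, 120, 143, 166, …}.
The first of these with x mod 25 = 4 is 304.

304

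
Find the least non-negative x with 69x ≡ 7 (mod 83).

69⁻¹ ≡ 77 (mod 83) because 69·77 = 5313 = 64·83 + 1.
So x ≡ 77·7 = 539 ≡ 41 (mod 83).

41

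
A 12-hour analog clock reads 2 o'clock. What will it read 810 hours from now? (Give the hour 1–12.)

8

810 − 67·12 = 6, so 810 ≡ 6 (mod 12).
2 + 6 → 8 on a 12-hour dial.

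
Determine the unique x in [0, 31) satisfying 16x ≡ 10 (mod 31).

20

The inverse of 16 mod 31 is 2 (since 16·2 = 32 ≡ 1).
So x ≡ 2·10 = 20 ≡ 20 (mod 31).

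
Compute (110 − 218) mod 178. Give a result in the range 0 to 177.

70

Dividing 218 by 178 gives quotient 1 and remainder 40.
(110 − 40) mod 178 = 70.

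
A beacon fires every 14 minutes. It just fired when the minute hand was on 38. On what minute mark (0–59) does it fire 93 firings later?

20

93·14 = 1302.
1302 − 21·60 = 42, so 1302 ≡ 42 (mod 60).
(38 + 42) mod 60 = 20.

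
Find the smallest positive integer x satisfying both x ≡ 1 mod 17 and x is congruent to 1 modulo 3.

Since 3·6 ≡ 1 (mod 17), take x = 1 + 3·((1−1)·6 mod 17) = 1 + 3·0 = 1.
Check: 1 mod 17 = 1, 1 mod 3 = 1.

1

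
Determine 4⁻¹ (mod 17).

4·13 = 52 = 3·17 + 1, so 4⁻¹ ≡ 13 (mod 17).

13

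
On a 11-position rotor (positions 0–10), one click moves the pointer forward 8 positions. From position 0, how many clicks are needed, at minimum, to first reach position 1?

7

8·7 = 56 = 5·11 + 1, so 8⁻¹ ≡ 7 (mod 11).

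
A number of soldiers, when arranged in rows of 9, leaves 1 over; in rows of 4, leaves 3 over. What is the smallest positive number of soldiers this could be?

Since 4·7 ≡ 1 (mod 9), take x = 3 + 4·((1−3)·7 mod 9) = 3 + 4·4 = 19.
Check: 19 mod 9 = 1, 19 mod 4 = 3.

19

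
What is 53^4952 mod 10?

1

The units digit of 53^n cycles with period 4: 3, 9, 7, 1, …
4952 mod 4 = 0, so the last digit matches 3^4 = 1.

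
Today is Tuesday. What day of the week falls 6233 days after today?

6233 mod 7 = 3 (since 890·7 = 6230).
Tuesday + 3 days → Friday.

Friday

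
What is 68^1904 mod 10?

6

Powers of 8 mod 10 repeat with period 4: 8, 4, 2, 6.
1904 leaves remainder 0 on division by 4, so 68^1904 ends in 6.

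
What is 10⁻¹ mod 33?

33 = 3·10 + 3
10 = 3·3 + 1
3 = 3·1 + 0
Back-substituting gives 10·10 ≡ 1 (mod 33).

10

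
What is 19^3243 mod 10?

9

The units digit of 19^n cycles with period 2: 9, 1, …
3243 mod 2 = 1, so the last digit matches 9^1 = 9.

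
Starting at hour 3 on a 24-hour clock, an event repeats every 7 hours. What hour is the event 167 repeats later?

167·7 = 1169.
1169 = 48·24 + 17, so 1169 mod 24 = 17.
(3 + 17) mod 24 = 20.

20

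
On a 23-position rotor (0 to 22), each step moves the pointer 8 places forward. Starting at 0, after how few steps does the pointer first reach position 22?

The inverse of 8 mod 23 is 3 (since 8·3 = 24 ≡ 1).
Multiplying both sides by 3: x ≡ 3·22 = 66 ≡ 20 (mod 23).
Check: 8·20 = 160 = 6·23 + 22.

20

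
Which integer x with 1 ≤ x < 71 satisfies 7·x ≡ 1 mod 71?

71 = 10·7 + 1
7 = 7·1 + 0
Back-substituting gives 7·61 ≡ 1 (mod 71).

61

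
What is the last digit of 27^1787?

3

Powers of 7 mod 10 repeat with period 4: 7, 9, 3, 1.
1787 mod 4 = 3, so the last digit matches 7^3 = 3.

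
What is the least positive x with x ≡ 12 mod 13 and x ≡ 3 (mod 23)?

233

x ≡ 12 (mod 13) gives x ∈ {12, 25, 38, 51, 64, 77, 90, 103, …}.
The first of these with x mod 23 = 3 is 233.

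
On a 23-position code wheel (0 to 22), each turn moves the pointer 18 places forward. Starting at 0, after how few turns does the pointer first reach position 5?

22

The inverse of 18 mod 23 is 9 (since 18·9 = 162 ≡ 1).
Multiplying both sides by 9: x ≡ 9·5 = 45 ≡ 22 (mod 23).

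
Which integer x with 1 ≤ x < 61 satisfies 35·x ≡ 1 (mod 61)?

7

61 = 1·35 + 26
35 = 1·26 + 9
26 = 2·9 + 8
9 = 1·8 + 1
8 = 8·1 + 0
Back-substituting gives 35·7 ≡ 1 (mod 61).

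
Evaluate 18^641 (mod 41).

Square-and-reduce mod 41: 18^1≡18, 18^2≡37, 18^4≡16, 18^8≡10, 18^16≡18, 18^32≡37, 18^64≡16, 18^128≡10, 18^256≡18, 18^512≡37.
Since 641 = 1 + 128 + 512 in binary, 18^641 ≡ 18·10·37 ≡ 18 (mod 41).

18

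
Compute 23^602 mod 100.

By repeated squaring mod 100: 23^1≡23, 23^2≡29, 23^4≡41, 23^8≡81, 23^16≡61, 23^32≡21, 23^64≡41, 23^128≡81, 23^256≡61, 23^512≡21.
602 = 2 + 8 + 16 + 64 + 512, so 23^602 ≡ 29·81·61·41·21 ≡ 29 (mod 100).

29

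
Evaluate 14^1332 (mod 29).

7

Square-and-reduce mod 29: 14^1≡14, 14^2≡22, 14^4≡20, 14^8≡23, 14^16≡7, 14^32≡20, 14^64≡23, 14^128≡7, 14^256≡20, 14^512≡23, 14^1024≡7.
1332 = 4 + 16 + 32 + 256 + 1024, so 14^1332 ≡ 20·7·20·20·7 ≡ 7 (mod 29).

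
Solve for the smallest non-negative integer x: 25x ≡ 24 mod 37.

35

The inverse of 25 mod 37 is 3 (since 25·3 = 75 ≡ 1).
Multiplying both sides by 3: x ≡ 3·24 = 72 ≡ 35 (mod 37).
Check: 25·35 = 875 = 23·37 + 24.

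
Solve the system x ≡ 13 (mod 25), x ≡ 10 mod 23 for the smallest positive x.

263

Since 23·12 ≡ 1 (mod 25), take x = 10 + 23·((13−10)·12 mod 25) = 10 + 23·11 = 263.
Check: 263 mod 25 = 13, 263 mod 23 = 10.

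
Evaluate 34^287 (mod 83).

Successive squares of 34 mod 83: 34^1≡34, 34^2≡77, 34^4≡36, 34^8≡51, 34^16≡28, 34^32≡37, 34^64≡41, 34^128≡21, 34^256≡26.
Since 287 = 1 + 2 + 4 + 8 + 16 + 256 in binary, 34^287 ≡ 34·77·36·51·28·26 ≡ 82 (mod 83).

82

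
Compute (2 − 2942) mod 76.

Dividing 2942 by 76 gives quotient 38 and remainder 54.
(2 − 54) mod 76 = 24.

24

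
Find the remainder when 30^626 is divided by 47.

By repeated squaring mod 47: 30^1≡30, 30^2≡7, 30^4≡2, 30^8≡4, 30^16≡16, 30^32≡21, 30^64≡18, 30^128≡42, 30^256≡25, 30^512≡14.
626 = 2 + 16 + 32 + 64 + 512, so 30^626 ≡ 7·16·21·18·14 ≡ 34 (mod 47).

34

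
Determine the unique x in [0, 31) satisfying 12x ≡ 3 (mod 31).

8

The inverse of 12 mod 31 is 13 (since 12·13 = 156 ≡ 1).
Multiplying both sides by 13: x ≡ 13·3 = 39 ≡ 8 (mod 31).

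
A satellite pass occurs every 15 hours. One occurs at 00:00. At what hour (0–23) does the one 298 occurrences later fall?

6

298·15 = 4470.
4470 mod 24 = 6 (since 186·24 = 4464).
(0 + 6) mod 24 = 6.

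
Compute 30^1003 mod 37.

4

By repeated squaring mod 37: 30^1≡30, 30^2≡12, 30^4≡33, 30^8≡16, 30^16≡34, 30^32≡9, 30^64≡7, 30^128≡12, 30^256≡33, 30^512≡16.
1003 = 1 + 2 + 8 + 32 + 64 + 128 + 256 + 512, so 30^1003 ≡ 30·12·16·9·7·12·33·16 ≡ 4 (mod 37).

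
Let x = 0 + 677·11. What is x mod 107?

677·11 = 7447.
Dividing 7447 by 107 gives quotient 69 and remainder 64.
(0 + 64) mod 107 = 64.

64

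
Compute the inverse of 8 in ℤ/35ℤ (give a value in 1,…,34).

22

35 = 4·8 + 3
8 = 2·3 + 2
3 = 1·2 + 1
2 = 2·1 + 0
Back-substituting gives 8·22 ≡ 1 (mod 35).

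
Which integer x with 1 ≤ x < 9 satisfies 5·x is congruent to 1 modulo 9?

2

9 = 1·5 + 4
5 = 1·4 + 1
4 = 4·1 + 0
Back-substituting gives 5·2 ≡ 1 (mod 9).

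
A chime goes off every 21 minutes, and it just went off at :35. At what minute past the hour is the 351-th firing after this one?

351·21 = 7371.
7371 mod 60 = 51 (since 122·60 = 7320).
(35 + 51) mod 60 = 26.

26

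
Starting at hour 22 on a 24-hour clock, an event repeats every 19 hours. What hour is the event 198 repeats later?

16

198·19 = 3762.
3762 mod 24 = 18 (since 156·24 = 3744).
(22 + 18) mod 24 = 16.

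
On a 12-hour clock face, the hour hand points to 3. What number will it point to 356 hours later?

11

356 − 29·12 = 8, so 356 ≡ 8 (mod 12).
3 + 8 → 11 on a 12-hour dial.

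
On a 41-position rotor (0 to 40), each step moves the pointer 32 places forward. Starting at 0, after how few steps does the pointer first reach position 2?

18

The inverse of 32 mod 41 is 9 (since 32·9 = 288 ≡ 1).
Multiplying both sides by 9: x ≡ 9·2 = 18 ≡ 18 (mod 41).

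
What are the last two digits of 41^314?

61

Square-and-reduce mod 100: 41^1≡41, 41^2≡81, 41^4≡61, 41^8≡21, 41^16≡41, 41^32≡81, 41^64≡61, 41^128≡21, 41^256≡41.
314 = 2 + 8 + 16 + 32 + 256, so 41^314 ≡ 81·21·41·81·41 ≡ 61 (mod 100).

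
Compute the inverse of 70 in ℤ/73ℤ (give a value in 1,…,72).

24

70·24 = 1680 = 23·73 + 1, so 70⁻¹ ≡ 24 (mod 73).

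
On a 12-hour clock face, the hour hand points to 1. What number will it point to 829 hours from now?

Dividing 829 by 12 gives quotient 69 and remainder 1.
1 + 1 → 2 on a 12-hour dial.

2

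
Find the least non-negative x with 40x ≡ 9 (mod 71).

2

40⁻¹ ≡ 16 (mod 71) because 40·16 = 640 = 9·71 + 1.
Multiplying both sides by 16: x ≡ 16·9 = 144 ≡ 2 (mod 71).
Check: 40·2 = 80 = 1·71 + 9.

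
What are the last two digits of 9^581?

09

Successive squares of 9 mod 100: 9^1≡9, 9^2≡81, 9^4≡61, 9^8≡21, 9^16≡41, 9^32≡81, 9^64≡61, 9^128≡21, 9^256≡41, 9^512≡81.
Since 581 = 1 + 4 + 64 + 512 in binary, 9^581 ≡ 9·61·61·81 ≡ 9 (mod 100).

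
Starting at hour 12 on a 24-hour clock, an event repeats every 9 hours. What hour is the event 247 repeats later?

3

247·9 = 2223.
2223 − 92·24 = 15, so 2223 ≡ 15 (mod 24).
(12 + 15) mod 24 = 3.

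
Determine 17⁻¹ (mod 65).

23

65 = 3·17 + 14
17 = 1·14 + 3
14 = 4·3 + 2
3 = 1·2 + 1
2 = 2·1 + 0
Back-substituting gives 17·23 ≡ 1 (mod 65).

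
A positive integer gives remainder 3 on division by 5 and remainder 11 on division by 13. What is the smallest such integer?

x ≡ 3 (mod 5) gives x ∈ {3, 8, 13, 18, 23, 28, 33, 38, …}.
The first of these with x mod 13 = 11 is 63.

63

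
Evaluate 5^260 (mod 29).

Successive squares of 5 mod 29: 5^1≡5, 5^2≡25, 5^4≡16, 5^8≡24, 5^16≡25, 5^32≡16, 5^64≡24, 5^128≡25, 5^256≡16.
260 = 4 + 256, so 5^260 ≡ 16·16 ≡ 24 (mod 29).

24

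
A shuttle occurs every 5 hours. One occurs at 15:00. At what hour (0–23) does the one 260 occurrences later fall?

260·5 = 1300.
Dividing 1300 by 24 gives quotient 54 and remainder 4.
(15 + 4) mod 24 = 19.

19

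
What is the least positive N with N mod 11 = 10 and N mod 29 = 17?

x ≡ 10 (mod 11) gives x ∈ {10, 21, 32, 43, 54, 65, 76, 87, …}.
The first of these with x mod 29 = 17 is 307.

307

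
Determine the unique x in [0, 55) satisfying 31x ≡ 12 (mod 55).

27

31⁻¹ ≡ 16 (mod 55) because 31·16 = 496 = 9·55 + 1.
Multiplying both sides by 16: x ≡ 16·12 = 192 ≡ 27 (mod 55).
Check: 31·27 = 837 = 15·55 + 12.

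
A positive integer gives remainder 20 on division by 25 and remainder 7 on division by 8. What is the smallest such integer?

x ≡ 7 (mod 8) gives x ∈ {7, 15, 23, 31, 39, 47, 55, 63, …}.
The first of these with x mod 25 = 20 is 95.

95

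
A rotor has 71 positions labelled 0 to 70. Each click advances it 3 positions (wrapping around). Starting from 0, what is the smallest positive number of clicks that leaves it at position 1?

71 = 23·3 + 2
3 = 1·2 + 1
2 = 2·1 + 0
Back-substituting gives 3·24 ≡ 1 (mod 71).

24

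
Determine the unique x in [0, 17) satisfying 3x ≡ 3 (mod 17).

1

The inverse of 3 mod 17 is 6 (since 3·6 = 18 ≡ 1).
Multiplying both sides by 6: x ≡ 6·3 = 18 ≡ 1 (mod 17).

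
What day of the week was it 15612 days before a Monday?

15612 − 2230·7 = 2, so 15612 ≡ 2 (mod 7).
Monday − 2 days → Saturday.

Saturday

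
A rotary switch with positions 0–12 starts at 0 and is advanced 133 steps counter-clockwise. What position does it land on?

133 = 10·13 + 3, so 133 mod 13 = 3.
(0 − 3) mod 13 = 10.

10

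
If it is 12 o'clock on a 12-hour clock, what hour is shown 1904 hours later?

8

1904 mod 12 = 8 (since 158·12 = 1896).
12 + 8 → 8 on a 12-hour dial.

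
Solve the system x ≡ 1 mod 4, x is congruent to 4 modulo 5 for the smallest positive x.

Since 5·1 ≡ 1 (mod 4), take x = 4 + 5·((1−4)·1 mod 4) = 4 + 5·1 = 9.
Check: 9 mod 4 = 1, 9 mod 5 = 4.

9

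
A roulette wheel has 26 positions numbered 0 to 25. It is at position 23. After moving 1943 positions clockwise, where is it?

16

1943 = 74·26 + 19, so 1943 mod 26 = 19.
(23 + 19) mod 26 = 16.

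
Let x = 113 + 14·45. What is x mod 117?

41

14·45 = 630.
630 = 5·117 + 45, so 630 mod 117 = 45.
(113 + 45) mod 117 = 41.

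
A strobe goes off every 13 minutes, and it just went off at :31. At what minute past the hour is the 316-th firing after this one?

316·13 = 4108.
4108 mod 60 = 28 (since 68·60 = 4080).
(31 + 28) mod 60 = 59.

59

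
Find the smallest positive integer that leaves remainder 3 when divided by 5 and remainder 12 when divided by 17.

Since 17·3 ≡ 1 (mod 5), take x = 12 + 17·((3−12)·3 mod 5) = 12 + 17·3 = 63.
Check: 63 mod 5 = 3, 63 mod 17 = 12.

63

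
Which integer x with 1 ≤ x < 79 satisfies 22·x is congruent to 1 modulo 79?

22·18 = 396 = 5·79 + 1, so 22⁻¹ ≡ 18 (mod 79).

18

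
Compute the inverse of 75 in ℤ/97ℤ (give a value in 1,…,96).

22

97 = 1·75 + 22
75 = 3·22 + 9
22 = 2·9 + 4
9 = 2·4 + 1
4 = 4·1 + 0
Back-substituting gives 75·22 ≡ 1 (mod 97).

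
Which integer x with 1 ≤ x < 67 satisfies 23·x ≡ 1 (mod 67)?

35

23·35 = 805 = 12·67 + 1, so 23⁻¹ ≡ 35 (mod 67).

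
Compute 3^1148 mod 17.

Successive squares of 3 mod 17: 3^1≡3, 3^2≡9, 3^4≡13, 3^8≡16, 3^16≡1, 3^32≡1, 3^64≡1, 3^128≡1, 3^256≡1, 3^512≡1, 3^1024≡1.
1148 = 4 + 8 + 16 + 32 + 64 + 1024, so 3^1148 ≡ 13·16·1·1·1·1 ≡ 4 (mod 17).

4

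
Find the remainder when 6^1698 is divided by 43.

Successive squares of 6 mod 43: 6^1≡6, 6^2≡36, 6^4≡6, 6^8≡36, 6^16≡6, 6^32≡36, 6^64≡6, 6^128≡36, 6^256≡6, 6^512≡36, 6^1024≡6.
1698 = 2 + 32 + 128 + 512 + 1024, so 6^1698 ≡ 36·36·36·36·6 ≡ 1 (mod 43).

1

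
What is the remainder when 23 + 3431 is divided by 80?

14

Dividing 3431 by 80 gives quotient 42 and remainder 71.
(23 + 71) mod 80 = 14.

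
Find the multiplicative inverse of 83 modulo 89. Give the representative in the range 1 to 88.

89 = 1·83 + 6
83 = 13·6 + 5
6 = 1·5 + 1
5 = 5·1 + 0
Back-substituting gives 83·74 ≡ 1 (mod 89).

74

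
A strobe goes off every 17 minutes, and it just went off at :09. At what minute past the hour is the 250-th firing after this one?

59

250·17 = 4250.
4250 mod 60 = 50 (since 70·60 = 4200).
(9 + 50) mod 60 = 59.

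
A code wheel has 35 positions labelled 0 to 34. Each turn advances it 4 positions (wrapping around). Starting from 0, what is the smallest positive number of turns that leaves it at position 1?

35 = 8·4 + 3
4 = 1·3 + 1
3 = 3·1 + 0
Back-substituting gives 4·9 ≡ 1 (mod 35).

9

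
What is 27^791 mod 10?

The units digit of 27^n cycles with period 4: 7, 9, 3, 1, …
791 mod 4 = 3, so the last digit matches 7^3 = 3.

3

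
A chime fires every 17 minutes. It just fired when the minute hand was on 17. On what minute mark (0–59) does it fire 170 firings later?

170·17 = 2890.
Dividing 2890 by 60 gives quotient 48 and remainder 10.
(17 + 10) mod 60 = 27.

27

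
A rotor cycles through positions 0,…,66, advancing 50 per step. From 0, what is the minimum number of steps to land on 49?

50⁻¹ ≡ 63 (mod 67) because 50·63 = 3150 = 47·67 + 1.
So x ≡ 63·49 = 3087 ≡ 5 (mod 67).
Check: 50·5 = 250 = 3·67 + 49.

5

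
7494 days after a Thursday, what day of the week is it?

7494 = 1070·7 + 4, so 7494 mod 7 = 4.
Thursday + 4 days → Monday.

Monday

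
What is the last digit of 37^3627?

Powers of 7 mod 10 repeat with period 4: 7, 9, 3, 1.
3627 mod 4 = 3, so the last digit matches 7^3 = 3.

3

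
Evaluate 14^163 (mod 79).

12

Successive squares of 14 mod 79: 14^1≡14, 14^2≡38, 14^4≡22, 14^8≡10, 14^16≡21, 14^32≡46, 14^64≡62, 14^128≡52.
Since 163 = 1 + 2 + 32 + 128 in binary, 14^163 ≡ 14·38·46·52 ≡ 12 (mod 79).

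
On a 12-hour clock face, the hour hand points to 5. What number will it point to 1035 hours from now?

1035 mod 12 = 3 (since 86·12 = 1032).
5 + 3 → 8 on a 12-hour dial.

8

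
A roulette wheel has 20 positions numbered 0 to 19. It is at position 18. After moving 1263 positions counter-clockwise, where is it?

Dividing 1263 by 20 gives quotient 63 and remainder 3.
(18 − 3) mod 20 = 15.

15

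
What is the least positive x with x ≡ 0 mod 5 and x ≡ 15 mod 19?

x ≡ 0 (mod 5) gives x ∈ {0, 5, 10, 15}.
The first of these with x mod 19 = 15 is 15.

15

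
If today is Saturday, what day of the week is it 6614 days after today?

Friday

6614 mod 7 = 6 (since 944·7 = 6608).
Saturday + 6 days → Friday.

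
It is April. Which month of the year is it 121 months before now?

Dividing 121 by 12 gives quotient 10 and remainder 1.
April − 1 month → March.

March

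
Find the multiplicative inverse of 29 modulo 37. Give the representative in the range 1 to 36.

37 = 1·29 + 8
29 = 3·8 + 5
8 = 1·5 + 3
5 = 1·3 + 2
3 = 1·2 + 1
2 = 2·1 + 0
Back-substituting gives 29·23 ≡ 1 (mod 37).

23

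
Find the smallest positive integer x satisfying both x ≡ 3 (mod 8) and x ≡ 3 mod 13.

3

Since 13·5 ≡ 1 (mod 8), take x = 3 + 13·((3−3)·5 mod 8) = 3 + 13·0 = 3.
Check: 3 mod 8 = 3, 3 mod 13 = 3.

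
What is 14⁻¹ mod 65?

14

14·14 = 196 = 3·65 + 1, so 14⁻¹ ≡ 14 (mod 65).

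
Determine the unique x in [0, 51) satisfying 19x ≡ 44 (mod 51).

The inverse of 19 mod 51 is 43 (since 19·43 = 817 ≡ 1).
So x ≡ 43·44 = 1892 ≡ 5 (mod 51).

5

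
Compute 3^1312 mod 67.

By repeated squaring mod 67: 3^1≡3, 3^2≡9, 3^4≡14, 3^8≡62, 3^16≡25, 3^32≡22, 3^64≡15, 3^128≡24, 3^256≡40, 3^512≡59, 3^1024≡64.
Since 1312 = 32 + 256 + 1024 in binary, 3^1312 ≡ 22·40·64 ≡ 40 (mod 67).

40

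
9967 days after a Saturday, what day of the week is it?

Friday

9967 − 1423·7 = 6, so 9967 ≡ 6 (mod 7).
Saturday + 6 days → Friday.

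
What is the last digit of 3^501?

Powers of 3 mod 10 repeat with period 4: 3, 9, 7, 1.
501 mod 4 = 1, so the last digit matches 3^1 = 3.

3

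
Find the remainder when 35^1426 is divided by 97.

Successive squares of 35 mod 97: 35^1≡35, 35^2≡61, 35^4≡35, 35^8≡61, 35^16≡35, 35^32≡61, 35^64≡35, 35^128≡61, 35^256≡35, 35^512≡61, 35^1024≡35.
Since 1426 = 2 + 16 + 128 + 256 + 1024 in binary, 35^1426 ≡ 61·35·61·35·35 ≡ 35 (mod 97).

35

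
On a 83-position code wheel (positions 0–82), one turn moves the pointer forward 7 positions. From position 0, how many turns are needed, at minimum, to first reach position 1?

12

83 = 11·7 + 6
7 = 1·6 + 1
6 = 6·1 + 0
Back-substituting gives 7·12 ≡ 1 (mod 83).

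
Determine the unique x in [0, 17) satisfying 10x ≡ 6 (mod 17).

10⁻¹ ≡ 12 (mod 17) because 10·12 = 120 = 7·17 + 1.
Multiplying both sides by 12: x ≡ 12·6 = 72 ≡ 4 (mod 17).

4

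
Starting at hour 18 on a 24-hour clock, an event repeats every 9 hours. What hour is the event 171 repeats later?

171·9 = 1539.
1539 mod 24 = 3 (since 64·24 = 1536).
(18 + 3) mod 24 = 21.

21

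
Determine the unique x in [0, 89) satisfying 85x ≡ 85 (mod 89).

1

85⁻¹ ≡ 22 (mod 89) because 85·22 = 1870 = 21·89 + 1.
So x ≡ 22·85 = 1870 ≡ 1 (mod 89).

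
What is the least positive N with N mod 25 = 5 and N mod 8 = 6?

30

x ≡ 6 (mod 8) gives x ∈ {6, 14, 22, 30}.
The first of these with x mod 25 = 5 is 30.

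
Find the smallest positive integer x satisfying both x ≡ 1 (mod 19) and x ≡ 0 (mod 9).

x ≡ 0 (mod 9) gives x ∈ {0, 9, 18, 27, 36, 45, 54, 63, …}.
The first of these with x mod 19 = 1 is 153.

153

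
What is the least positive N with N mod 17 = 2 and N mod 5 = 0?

70

Since 5·7 ≡ 1 (mod 17), take x = 0 + 5·((2−0)·7 mod 17) = 0 + 5·14 = 70.
Check: 70 mod 17 = 2, 70 mod 5 = 0.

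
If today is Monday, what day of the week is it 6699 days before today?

6699 = 957·7 + 0, so 6699 mod 7 = 0.
Monday − 0 days → Monday.

Monday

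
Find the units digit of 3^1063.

7

Powers of 3 mod 10 repeat with period 4: 3, 9, 7, 1.
1063 mod 4 = 3, so the last digit matches 3^3 = 7.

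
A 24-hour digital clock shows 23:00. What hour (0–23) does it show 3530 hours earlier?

21

Dividing 3530 by 24 gives quotient 147 and remainder 2.
(23 − 2) mod 24 = 21.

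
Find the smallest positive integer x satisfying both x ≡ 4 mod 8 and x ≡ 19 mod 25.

Since 25·1 ≡ 1 (mod 8), take x = 19 + 25·((4−19)·1 mod 8) = 19 + 25·1 = 44.
Check: 44 mod 8 = 4, 44 mod 25 = 19.

44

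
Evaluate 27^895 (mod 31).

30

By repeated squaring mod 31: 27^1≡27, 27^2≡16, 27^4≡8, 27^8≡2, 27^16≡4, 27^32≡16, 27^64≡8, 27^128≡2, 27^256≡4, 27^512≡16.
895 = 1 + 2 + 4 + 8 + 16 + 32 + 64 + 256 + 512, so 27^895 ≡ 27·16·8·2·4·16·8·4·16 ≡ 30 (mod 31).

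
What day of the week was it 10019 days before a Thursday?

Tuesday

10019 − 1431·7 = 2, so 10019 ≡ 2 (mod 7).
Thursday − 2 days → Tuesday.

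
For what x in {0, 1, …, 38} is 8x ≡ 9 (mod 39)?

6

The inverse of 8 mod 39 is 5 (since 8·5 = 40 ≡ 1).
So x ≡ 5·9 = 45 ≡ 6 (mod 39).
Check: 8·6 = 48 = 1·39 + 9.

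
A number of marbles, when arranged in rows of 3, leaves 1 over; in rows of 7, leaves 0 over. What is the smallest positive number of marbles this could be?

7

x ≡ 1 (mod 3) gives x ∈ {1, 4, 7}.
The first of these with x mod 7 = 0 is 7.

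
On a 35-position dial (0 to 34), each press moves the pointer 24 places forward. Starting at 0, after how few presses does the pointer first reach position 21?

14

The inverse of 24 mod 35 is 19 (since 24·19 = 456 ≡ 1).
So x ≡ 19·21 = 399 ≡ 14 (mod 35).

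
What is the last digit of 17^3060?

1

Last digits of 7^n: 7, 9, 3, 1 (period 4).
3060 leaves remainder 0 on division by 4, so 17^3060 ends in 1.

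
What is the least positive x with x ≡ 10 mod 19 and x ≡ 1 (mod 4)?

29

Since 4·5 ≡ 1 (mod 19), take x = 1 + 4·((10−1)·5 mod 19) = 1 + 4·7 = 29.
Check: 29 mod 19 = 10, 29 mod 4 = 1.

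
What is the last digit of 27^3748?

1

The units digit of 27^n cycles with period 4: 7, 9, 3, 1, …
3748 leaves remainder 0 on division by 4, so 27^3748 ends in 1.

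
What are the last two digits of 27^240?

Successive squares of 27 mod 100: 27^1≡27, 27^2≡29, 27^4≡41, 27^8≡81, 27^16≡61, 27^32≡21, 27^64≡41, 27^128≡81.
240 = 16 + 32 + 64 + 128, so 27^240 ≡ 61·21·41·81 ≡ 1 (mod 100).

01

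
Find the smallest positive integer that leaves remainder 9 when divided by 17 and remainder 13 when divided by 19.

x ≡ 9 (mod 17) gives x ∈ {9, 26, 43, 60, 77, 94, 111, 128, …}.
The first of these with x mod 19 = 13 is 298.

298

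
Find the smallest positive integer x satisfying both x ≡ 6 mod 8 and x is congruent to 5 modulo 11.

38

x ≡ 6 (mod 8) gives x ∈ {6, 14, 22, 30, 38}.
The first of these with x mod 11 = 5 is 38.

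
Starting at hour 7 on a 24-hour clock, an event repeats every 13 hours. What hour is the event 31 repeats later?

31·13 = 403.
403 − 16·24 = 19, so 403 ≡ 19 (mod 24).
(7 + 19) mod 24 = 2.

2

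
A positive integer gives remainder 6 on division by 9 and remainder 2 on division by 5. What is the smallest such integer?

Since 5·2 ≡ 1 (mod 9), take x = 2 + 5·((6−2)·2 mod 9) = 2 + 5·8 = 42.
Check: 42 mod 9 = 6, 42 mod 5 = 2.

42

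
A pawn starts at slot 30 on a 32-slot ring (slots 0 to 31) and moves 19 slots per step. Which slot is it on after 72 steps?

22

72·19 = 1368.
1368 = 42·32 + 24, so 1368 mod 32 = 24.
(30 + 24) mod 32 = 22.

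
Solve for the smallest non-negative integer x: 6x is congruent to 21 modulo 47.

27

6⁻¹ ≡ 8 (mod 47) because 6·8 = 48 = 1·47 + 1.
So x ≡ 8·21 = 168 ≡ 27 (mod 47).
Check: 6·27 = 162 = 3·47 + 21.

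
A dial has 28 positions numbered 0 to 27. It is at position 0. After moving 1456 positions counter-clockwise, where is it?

1456 − 52·28 = 0, so 1456 ≡ 0 (mod 28).
(0 − 0) mod 28 = 0.

0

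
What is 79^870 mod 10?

Powers of 9 mod 10 repeat with period 2: 9, 1.
870 mod 2 = 0, so the last digit matches 9^2 = 1.

1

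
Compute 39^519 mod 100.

59

Successive squares of 39 mod 100: 39^1≡39, 39^2≡21, 39^4≡41, 39^8≡81, 39^16≡61, 39^32≡21, 39^64≡41, 39^128≡81, 39^256≡61, 39^512≡21.
519 = 1 + 2 + 4 + 512, so 39^519 ≡ 39·21·41·21 ≡ 59 (mod 100).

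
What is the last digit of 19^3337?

9

Last digits of 9^n: 9, 1 (period 2).
3337 mod 2 = 1, so the last digit matches 9^1 = 9.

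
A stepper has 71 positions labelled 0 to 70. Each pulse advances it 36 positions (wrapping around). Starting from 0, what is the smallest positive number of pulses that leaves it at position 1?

71 = 1·36 + 35
36 = 1·35 + 1
35 = 35·1 + 0
Back-substituting gives 36·2 ≡ 1 (mod 71).

2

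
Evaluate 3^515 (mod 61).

Successive squares of 3 mod 61: 3^1≡3, 3^2≡9, 3^4≡20, 3^8≡34, 3^16≡58, 3^32≡9, 3^64≡20, 3^128≡34, 3^256≡58, 3^512≡9.
515 = 1 + 2 + 512, so 3^515 ≡ 3·9·9 ≡ 60 (mod 61).

60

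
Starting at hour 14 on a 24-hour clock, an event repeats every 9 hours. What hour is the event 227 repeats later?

227·9 = 2043.
2043 − 85·24 = 3, so 2043 ≡ 3 (mod 24).
(14 + 3) mod 24 = 17.

17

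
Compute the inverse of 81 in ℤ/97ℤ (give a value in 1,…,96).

6

81·6 = 486 = 5·97 + 1, so 81⁻¹ ≡ 6 (mod 97).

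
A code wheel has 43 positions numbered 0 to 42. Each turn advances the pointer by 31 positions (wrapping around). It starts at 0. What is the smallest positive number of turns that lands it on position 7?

31⁻¹ ≡ 25 (mod 43) because 31·25 = 775 = 18·43 + 1.
Multiplying both sides by 25: x ≡ 25·7 = 175 ≡ 3 (mod 43).
Check: 31·3 = 93 = 2·43 + 7.

3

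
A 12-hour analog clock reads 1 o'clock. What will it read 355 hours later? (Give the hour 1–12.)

355 mod 12 = 7 (since 29·12 = 348).
1 + 7 → 8 on a 12-hour dial.

8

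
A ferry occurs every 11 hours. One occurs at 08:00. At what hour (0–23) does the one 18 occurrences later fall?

18·11 = 198.
198 − 8·24 = 6, so 198 ≡ 6 (mod 24).
(8 + 6) mod 24 = 14.

14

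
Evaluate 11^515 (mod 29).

By repeated squaring mod 29: 11^1≡11, 11^2≡5, 11^4≡25, 11^8≡16, 11^16≡24, 11^32≡25, 11^64≡16, 11^128≡24, 11^256≡25, 11^512≡16.
515 = 1 + 2 + 512, so 11^515 ≡ 11·5·16 ≡ 10 (mod 29).

10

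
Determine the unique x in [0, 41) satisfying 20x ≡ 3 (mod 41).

20⁻¹ ≡ 39 (mod 41) because 20·39 = 780 = 19·41 + 1.
Multiplying both sides by 39: x ≡ 39·3 = 117 ≡ 35 (mod 41).
Check: 20·35 = 700 = 17·41 + 3.

35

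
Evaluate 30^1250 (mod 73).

24

Successive squares of 30 mod 73: 30^1≡30, 30^2≡24, 30^4≡65, 30^8≡64, 30^16≡8, 30^32≡64, 30^64≡8, 30^128≡64, 30^256≡8, 30^512≡64, 30^1024≡8.
1250 = 2 + 32 + 64 + 128 + 1024, so 30^1250 ≡ 24·64·8·64·8 ≡ 24 (mod 73).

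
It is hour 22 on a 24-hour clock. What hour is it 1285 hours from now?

1285 = 53·24 + 13, so 1285 mod 24 = 13.
(22 + 13) mod 24 = 11.

11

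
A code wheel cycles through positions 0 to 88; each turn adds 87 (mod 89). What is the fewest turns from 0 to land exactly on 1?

87·44 = 3828 = 43·89 + 1, so 87⁻¹ ≡ 44 (mod 89).

44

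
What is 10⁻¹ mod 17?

10·12 = 120 = 7·17 + 1, so 10⁻¹ ≡ 12 (mod 17).

12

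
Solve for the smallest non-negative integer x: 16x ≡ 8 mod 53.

27

16⁻¹ ≡ 10 (mod 53) because 16·10 = 160 = 3·53 + 1.
So x ≡ 10·8 = 80 ≡ 27 (mod 53).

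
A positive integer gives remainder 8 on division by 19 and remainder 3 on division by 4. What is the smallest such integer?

27

Since 4·5 ≡ 1 (mod 19), take x = 3 + 4·((8−3)·5 mod 19) = 3 + 4·6 = 27.
Check: 27 mod 19 = 8, 27 mod 4 = 3.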